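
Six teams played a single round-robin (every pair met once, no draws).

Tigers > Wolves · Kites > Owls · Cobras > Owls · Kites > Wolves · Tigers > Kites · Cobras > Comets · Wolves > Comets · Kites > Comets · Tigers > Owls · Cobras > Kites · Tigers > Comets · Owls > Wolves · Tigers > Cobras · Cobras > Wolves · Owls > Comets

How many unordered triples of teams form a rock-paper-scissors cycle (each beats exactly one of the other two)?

0

Win totals: Owls 2, Comets 0, Kites 3, Tigers 5, Wolves 1, Cobras 4.
A team with w wins dominates both others in C(w,2) triples; summing gives 1 + 0 + 3 + 10 + 0 + 6 = 20 transitive triples.
Total triples C(6,3) = 20, so cyclic triples = 20 − 20 = 0.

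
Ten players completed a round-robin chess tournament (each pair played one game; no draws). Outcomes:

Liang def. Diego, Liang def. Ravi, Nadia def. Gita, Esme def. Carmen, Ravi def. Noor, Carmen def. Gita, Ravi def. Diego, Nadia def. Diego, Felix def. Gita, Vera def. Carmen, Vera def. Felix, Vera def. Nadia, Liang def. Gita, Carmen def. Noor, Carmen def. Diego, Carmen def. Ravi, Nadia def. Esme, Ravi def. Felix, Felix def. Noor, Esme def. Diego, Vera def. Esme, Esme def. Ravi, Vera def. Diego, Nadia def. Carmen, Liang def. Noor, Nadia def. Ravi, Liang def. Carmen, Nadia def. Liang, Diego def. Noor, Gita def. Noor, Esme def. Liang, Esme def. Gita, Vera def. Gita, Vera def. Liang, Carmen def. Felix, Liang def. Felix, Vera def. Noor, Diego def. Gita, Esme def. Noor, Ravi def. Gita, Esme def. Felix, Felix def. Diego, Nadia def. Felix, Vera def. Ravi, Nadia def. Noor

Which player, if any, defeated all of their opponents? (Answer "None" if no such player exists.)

Vera has 9 wins out of 9 opponents — a perfect record.

Vera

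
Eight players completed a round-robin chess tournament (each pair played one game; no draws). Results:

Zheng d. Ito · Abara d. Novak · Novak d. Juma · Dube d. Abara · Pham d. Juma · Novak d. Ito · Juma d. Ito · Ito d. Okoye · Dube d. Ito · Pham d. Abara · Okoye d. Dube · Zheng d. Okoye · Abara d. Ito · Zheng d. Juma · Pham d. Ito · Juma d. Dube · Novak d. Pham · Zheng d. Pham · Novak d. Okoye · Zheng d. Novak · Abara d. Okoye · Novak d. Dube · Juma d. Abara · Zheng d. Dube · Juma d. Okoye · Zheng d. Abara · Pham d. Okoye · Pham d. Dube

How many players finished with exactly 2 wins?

1

Win totals: Dube 2, Pham 5, Novak 5, Okoye 1, Abara 3, Ito 1, Zheng 7, Juma 4.
Exactly 2: Dube — 1 player.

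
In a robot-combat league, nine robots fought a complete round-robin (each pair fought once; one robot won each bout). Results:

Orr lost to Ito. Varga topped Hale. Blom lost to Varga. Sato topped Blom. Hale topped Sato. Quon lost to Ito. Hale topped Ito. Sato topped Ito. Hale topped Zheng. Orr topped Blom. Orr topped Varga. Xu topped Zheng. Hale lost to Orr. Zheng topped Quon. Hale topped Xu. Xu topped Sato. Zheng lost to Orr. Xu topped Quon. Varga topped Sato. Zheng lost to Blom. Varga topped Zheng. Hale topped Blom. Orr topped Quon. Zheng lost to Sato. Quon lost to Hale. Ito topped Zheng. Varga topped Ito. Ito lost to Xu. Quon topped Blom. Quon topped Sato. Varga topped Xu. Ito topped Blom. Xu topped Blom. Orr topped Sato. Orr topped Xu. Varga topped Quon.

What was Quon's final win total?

2

Quon's results: beat Blom, Sato; lost to Ito, Varga, Hale, Xu, Orr, Zheng.
That is 2 wins.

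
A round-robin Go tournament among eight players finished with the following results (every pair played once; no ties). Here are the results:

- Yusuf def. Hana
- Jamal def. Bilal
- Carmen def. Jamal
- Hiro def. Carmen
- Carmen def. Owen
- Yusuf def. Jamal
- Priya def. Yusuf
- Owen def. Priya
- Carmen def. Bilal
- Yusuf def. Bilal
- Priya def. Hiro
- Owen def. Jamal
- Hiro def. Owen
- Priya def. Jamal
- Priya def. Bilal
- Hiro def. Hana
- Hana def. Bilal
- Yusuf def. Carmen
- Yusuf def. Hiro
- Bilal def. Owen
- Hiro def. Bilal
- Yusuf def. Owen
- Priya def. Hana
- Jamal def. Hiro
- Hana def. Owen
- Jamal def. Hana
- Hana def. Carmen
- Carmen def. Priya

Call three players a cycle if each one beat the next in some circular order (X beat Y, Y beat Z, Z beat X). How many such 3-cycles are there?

Win totals: Bilal 1, Hiro 4, Hana 3, Yusuf 6, Carmen 4, Jamal 3, Owen 2, Priya 5.
A player with w wins dominates both others in C(w,2) triples; summing gives 0 + 6 + 3 + 15 + 6 + 3 + 1 + 10 = 44 transitive triples.
Total triples C(8,3) = 56, so cyclic triples = 56 − 44 = 12.

12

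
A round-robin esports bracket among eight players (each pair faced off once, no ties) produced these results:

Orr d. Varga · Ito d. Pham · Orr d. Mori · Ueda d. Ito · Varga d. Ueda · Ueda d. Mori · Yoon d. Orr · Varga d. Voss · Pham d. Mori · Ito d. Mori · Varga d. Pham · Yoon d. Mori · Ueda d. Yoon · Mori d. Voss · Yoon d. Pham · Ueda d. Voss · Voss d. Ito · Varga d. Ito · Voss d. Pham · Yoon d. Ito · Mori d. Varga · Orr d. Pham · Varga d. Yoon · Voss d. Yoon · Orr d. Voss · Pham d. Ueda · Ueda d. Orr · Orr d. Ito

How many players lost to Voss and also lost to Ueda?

Voss beat: Ito, Pham, Yoon.
Ueda beat: Voss, Ito, Mori, Yoon, Orr.
Both beat: Ito, Yoon — 2.

2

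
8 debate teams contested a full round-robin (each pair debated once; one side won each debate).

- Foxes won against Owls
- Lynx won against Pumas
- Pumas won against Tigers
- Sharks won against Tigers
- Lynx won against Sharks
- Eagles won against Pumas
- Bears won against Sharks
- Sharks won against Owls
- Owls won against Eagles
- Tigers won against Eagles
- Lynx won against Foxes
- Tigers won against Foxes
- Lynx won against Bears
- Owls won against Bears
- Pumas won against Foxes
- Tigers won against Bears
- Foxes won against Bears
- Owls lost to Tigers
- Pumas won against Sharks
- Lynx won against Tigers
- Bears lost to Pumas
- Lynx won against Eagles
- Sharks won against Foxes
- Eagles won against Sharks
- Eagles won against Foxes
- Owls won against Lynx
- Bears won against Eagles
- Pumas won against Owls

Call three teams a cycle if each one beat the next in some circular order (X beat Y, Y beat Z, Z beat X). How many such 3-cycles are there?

Win totals: Tigers 4, Bears 2, Eagles 3, Lynx 6, Sharks 3, Owls 3, Foxes 2, Pumas 5.
A team with w wins dominates both others in C(w,2) triples; summing gives 6 + 1 + 3 + 15 + 3 + 3 + 1 + 10 = 42 transitive triples.
Total triples C(8,3) = 56, so cyclic triples = 56 − 42 = 14.

14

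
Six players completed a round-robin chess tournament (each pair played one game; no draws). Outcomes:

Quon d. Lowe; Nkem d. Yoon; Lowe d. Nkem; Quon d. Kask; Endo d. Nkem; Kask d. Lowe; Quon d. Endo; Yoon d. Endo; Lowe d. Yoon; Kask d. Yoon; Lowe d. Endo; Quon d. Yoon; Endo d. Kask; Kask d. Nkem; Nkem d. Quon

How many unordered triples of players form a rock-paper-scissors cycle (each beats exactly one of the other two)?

6

Win totals: Kask 3, Quon 4, Lowe 3, Nkem 2, Endo 2, Yoon 1.
A player with w wins dominates both others in C(w,2) triples; summing gives 3 + 6 + 3 + 1 + 1 + 0 = 14 transitive triples.
Total triples C(6,3) = 20, so cyclic triples = 20 − 14 = 6.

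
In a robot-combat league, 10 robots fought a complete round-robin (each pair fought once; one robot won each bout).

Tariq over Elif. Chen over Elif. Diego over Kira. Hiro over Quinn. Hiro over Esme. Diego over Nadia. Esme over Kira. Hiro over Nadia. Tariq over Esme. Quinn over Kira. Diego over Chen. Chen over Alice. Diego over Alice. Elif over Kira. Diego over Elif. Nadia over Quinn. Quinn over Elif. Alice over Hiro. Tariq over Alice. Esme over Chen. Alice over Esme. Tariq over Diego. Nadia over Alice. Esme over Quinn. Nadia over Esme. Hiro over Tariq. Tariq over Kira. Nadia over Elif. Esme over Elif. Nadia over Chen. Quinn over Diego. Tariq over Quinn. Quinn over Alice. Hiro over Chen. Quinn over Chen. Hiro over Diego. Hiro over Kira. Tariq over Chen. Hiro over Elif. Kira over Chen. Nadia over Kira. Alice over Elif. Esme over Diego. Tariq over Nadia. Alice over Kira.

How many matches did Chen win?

2

Chen's results: beat Elif, Alice; lost to Hiro, Tariq, Kira, Quinn, Nadia, Esme, Diego.
That is 2 wins.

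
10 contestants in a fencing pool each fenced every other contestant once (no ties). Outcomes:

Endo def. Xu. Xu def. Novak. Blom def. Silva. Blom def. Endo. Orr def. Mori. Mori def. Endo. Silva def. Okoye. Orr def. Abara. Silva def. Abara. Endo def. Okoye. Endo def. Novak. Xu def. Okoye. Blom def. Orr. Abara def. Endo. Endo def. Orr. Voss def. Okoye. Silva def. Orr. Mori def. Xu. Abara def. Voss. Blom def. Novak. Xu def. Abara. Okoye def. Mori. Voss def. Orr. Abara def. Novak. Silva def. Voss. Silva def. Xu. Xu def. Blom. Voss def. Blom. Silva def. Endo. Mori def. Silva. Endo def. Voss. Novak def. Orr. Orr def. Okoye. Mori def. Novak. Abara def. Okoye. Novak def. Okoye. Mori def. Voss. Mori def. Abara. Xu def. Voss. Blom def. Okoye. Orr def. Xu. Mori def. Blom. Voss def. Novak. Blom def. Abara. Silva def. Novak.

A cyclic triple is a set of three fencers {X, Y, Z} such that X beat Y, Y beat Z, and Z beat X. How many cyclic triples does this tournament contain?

24

Win totals: Orr 4, Xu 5, Endo 5, Novak 2, Voss 4, Mori 7, Okoye 1, Silva 7, Blom 6, Abara 4.
A fencer with w wins dominates both others in C(w,2) triples; summing gives 6 + 10 + 10 + 1 + 6 + 21 + 0 + 21 + 15 + 6 = 96 transitive triples.
Total triples C(10,3) = 120, so cyclic triples = 120 − 96 = 24.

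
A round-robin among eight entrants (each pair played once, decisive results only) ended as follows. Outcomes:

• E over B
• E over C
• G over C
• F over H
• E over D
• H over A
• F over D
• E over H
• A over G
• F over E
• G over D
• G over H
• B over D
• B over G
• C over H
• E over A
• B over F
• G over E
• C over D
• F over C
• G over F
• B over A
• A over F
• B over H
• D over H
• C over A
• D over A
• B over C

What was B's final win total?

B's results: beat A, C, D, F, G, H; lost to E.
That is 6 wins.

6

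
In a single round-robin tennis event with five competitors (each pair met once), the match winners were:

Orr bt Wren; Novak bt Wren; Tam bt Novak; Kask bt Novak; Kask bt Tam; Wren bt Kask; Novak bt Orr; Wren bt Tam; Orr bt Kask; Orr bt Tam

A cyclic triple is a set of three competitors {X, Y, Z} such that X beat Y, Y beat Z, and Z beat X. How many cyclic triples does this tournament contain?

Win totals: Wren 2, Kask 2, Orr 3, Tam 1, Novak 2.
A competitor with w wins dominates both others in C(w,2) triples; summing gives 1 + 1 + 3 + 0 + 1 = 6 transitive triples.
Total triples C(5,3) = 10, so cyclic triples = 10 − 6 = 4.

4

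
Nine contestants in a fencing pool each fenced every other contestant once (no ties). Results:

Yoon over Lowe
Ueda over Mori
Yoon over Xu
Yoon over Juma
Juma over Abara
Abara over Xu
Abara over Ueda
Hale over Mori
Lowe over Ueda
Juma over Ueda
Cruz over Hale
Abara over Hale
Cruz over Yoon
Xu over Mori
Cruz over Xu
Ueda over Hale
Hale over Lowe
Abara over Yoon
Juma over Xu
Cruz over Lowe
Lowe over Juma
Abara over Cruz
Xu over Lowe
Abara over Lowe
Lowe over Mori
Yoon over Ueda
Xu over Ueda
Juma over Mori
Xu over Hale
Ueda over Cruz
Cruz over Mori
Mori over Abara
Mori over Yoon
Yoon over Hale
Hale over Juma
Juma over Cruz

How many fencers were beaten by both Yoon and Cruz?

Yoon beat: Xu, Hale, Juma, Lowe, Ueda.
Cruz beat: Mori, Xu, Hale, Lowe, Yoon.
Both beat: Xu, Hale, Lowe — 3.

3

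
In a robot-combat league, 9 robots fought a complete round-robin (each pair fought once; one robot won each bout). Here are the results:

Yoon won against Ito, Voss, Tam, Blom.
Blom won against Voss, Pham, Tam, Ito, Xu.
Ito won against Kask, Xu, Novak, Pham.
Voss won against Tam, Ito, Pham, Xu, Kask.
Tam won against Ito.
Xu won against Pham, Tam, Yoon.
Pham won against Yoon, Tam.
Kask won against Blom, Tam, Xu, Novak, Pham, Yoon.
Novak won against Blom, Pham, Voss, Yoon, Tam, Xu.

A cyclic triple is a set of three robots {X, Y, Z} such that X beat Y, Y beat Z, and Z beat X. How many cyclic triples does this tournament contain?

Win totals: Novak 6, Voss 5, Xu 3, Blom 5, Ito 4, Pham 2, Tam 1, Kask 6, Yoon 4.
A robot with w wins dominates both others in C(w,2) triples; summing gives 15 + 10 + 3 + 10 + 6 + 1 + 0 + 15 + 6 = 66 transitive triples.
Total triples C(9,3) = 84, so cyclic triples = 84 − 66 = 18.

18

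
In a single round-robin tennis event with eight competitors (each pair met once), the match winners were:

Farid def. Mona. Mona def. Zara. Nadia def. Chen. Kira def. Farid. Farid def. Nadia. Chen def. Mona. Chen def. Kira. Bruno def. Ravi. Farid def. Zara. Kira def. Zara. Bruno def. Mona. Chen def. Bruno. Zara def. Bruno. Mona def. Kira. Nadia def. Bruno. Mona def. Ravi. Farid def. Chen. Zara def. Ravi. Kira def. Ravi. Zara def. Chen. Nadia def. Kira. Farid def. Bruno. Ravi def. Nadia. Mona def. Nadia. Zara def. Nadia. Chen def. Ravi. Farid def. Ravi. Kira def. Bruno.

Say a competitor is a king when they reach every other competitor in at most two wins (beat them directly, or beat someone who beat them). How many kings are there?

Nadia reaches everyone (king).
Kira reaches everyone (king).
Mona reaches everyone (king).
Ravi cannot reach Mona, Farid, Zara in two steps.
Farid reaches everyone (king).
Chen reaches everyone (king).
Zara cannot reach Farid in two steps.
Bruno cannot reach Farid, Chen in two steps.
Kings: Nadia, Kira, Mona, Farid, Chen — 5.

5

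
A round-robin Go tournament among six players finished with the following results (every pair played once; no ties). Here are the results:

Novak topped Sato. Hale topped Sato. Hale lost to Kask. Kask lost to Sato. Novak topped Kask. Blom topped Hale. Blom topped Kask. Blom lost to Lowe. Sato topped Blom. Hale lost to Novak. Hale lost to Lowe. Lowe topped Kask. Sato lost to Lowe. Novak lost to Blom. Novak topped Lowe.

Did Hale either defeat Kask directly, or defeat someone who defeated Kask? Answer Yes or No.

Hale did not beat Kask directly.
Hale beat Sato. Of those, Sato beat Kask.

Yes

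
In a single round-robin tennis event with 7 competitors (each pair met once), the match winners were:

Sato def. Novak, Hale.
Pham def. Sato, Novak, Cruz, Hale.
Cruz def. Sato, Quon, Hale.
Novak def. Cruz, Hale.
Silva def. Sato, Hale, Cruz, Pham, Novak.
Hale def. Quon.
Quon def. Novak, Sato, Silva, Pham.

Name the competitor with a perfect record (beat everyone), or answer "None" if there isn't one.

Highest win total is Silva with 5 (out of 6 possible).
Silva lost to Quon, so no competitor went undefeated.

None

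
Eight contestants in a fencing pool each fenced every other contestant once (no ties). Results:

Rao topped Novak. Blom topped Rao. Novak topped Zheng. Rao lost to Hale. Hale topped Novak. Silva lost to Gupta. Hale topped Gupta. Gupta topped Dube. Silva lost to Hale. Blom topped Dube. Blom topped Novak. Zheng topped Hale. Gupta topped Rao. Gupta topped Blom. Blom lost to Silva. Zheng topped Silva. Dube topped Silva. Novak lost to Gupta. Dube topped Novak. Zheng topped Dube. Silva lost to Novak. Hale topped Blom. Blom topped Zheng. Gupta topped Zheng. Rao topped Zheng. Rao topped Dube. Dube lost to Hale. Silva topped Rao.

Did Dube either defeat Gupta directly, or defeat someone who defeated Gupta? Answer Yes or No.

No

Dube did not beat Gupta directly.
Dube beat Silva, Novak, but each of them lost to Gupta. No two-step path.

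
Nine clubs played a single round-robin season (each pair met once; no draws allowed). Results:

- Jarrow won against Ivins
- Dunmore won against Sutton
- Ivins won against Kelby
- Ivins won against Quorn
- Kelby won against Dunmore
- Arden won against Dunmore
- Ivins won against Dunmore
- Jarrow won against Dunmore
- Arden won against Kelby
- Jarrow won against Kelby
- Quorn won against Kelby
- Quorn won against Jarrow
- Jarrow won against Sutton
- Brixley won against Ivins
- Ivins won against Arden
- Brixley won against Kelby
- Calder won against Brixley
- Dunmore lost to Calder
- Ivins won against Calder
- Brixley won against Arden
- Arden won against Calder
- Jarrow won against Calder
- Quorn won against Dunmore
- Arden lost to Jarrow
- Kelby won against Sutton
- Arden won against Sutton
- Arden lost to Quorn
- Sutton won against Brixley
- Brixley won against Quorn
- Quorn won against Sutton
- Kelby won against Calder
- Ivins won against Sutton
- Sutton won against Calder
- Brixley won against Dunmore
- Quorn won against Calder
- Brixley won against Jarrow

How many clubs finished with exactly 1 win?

Win totals: Brixley 6, Kelby 3, Ivins 6, Sutton 2, Calder 2, Arden 4, Jarrow 6, Quorn 6, Dunmore 1.
Exactly 1: Dunmore — 1 club.

1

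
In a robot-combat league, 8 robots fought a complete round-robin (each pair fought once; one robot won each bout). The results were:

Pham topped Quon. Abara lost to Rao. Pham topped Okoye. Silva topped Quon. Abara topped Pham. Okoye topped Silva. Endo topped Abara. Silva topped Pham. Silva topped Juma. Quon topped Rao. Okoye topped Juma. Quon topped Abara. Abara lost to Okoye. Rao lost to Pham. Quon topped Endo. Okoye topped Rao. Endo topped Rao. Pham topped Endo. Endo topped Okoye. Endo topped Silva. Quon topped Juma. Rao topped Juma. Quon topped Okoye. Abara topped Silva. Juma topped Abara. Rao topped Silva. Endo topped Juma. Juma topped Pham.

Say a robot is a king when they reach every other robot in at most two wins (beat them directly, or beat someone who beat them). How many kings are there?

Silva reaches everyone (king).
Endo reaches everyone (king).
Juma reaches everyone (king).
Pham reaches everyone (king).
Abara reaches everyone (king).
Okoye cannot reach Endo in two steps.
Quon reaches everyone (king).
Rao cannot reach Endo, Okoye in two steps.
Kings: Silva, Endo, Juma, Pham, Abara, Quon — 6.

6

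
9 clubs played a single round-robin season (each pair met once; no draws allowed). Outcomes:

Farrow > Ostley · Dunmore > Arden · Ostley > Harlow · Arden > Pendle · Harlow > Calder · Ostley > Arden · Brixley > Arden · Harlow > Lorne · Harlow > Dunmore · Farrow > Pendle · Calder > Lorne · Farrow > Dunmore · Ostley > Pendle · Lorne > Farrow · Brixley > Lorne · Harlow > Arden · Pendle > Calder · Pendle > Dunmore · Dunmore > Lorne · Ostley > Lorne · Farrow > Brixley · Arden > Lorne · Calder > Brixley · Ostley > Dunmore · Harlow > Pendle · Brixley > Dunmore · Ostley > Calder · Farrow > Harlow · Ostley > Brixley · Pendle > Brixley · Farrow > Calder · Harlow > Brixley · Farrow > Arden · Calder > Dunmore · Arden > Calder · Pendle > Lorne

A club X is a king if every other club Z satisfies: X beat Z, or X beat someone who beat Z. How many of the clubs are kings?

3

Brixley cannot reach Ostley, Harlow in two steps.
Ostley reaches everyone (king).
Harlow cannot reach Ostley in two steps.
Pendle cannot reach Ostley, Harlow in two steps.
Dunmore cannot reach Brixley, Ostley, Harlow in two steps.
Arden cannot reach Ostley, Harlow in two steps.
Calder cannot reach Ostley, Harlow, Pendle in two steps.
Lorne reaches everyone (king).
Farrow reaches everyone (king).
Kings: Ostley, Lorne, Farrow — 3.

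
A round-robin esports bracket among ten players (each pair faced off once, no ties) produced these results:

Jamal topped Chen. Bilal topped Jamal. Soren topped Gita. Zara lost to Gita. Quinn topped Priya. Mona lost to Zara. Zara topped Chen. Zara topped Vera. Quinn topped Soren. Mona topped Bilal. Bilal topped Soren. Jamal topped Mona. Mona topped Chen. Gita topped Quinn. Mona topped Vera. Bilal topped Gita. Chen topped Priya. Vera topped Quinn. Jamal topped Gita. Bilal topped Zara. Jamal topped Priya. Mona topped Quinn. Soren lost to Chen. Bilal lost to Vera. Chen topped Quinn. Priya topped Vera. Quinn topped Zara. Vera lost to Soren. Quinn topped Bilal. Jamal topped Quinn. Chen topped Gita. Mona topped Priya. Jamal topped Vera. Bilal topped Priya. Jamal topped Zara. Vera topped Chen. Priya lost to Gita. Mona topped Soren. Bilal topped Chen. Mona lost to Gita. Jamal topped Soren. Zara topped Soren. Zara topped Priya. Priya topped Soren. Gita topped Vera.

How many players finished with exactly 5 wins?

Win totals: Chen 4, Soren 2, Priya 2, Vera 3, Mona 6, Jamal 8, Bilal 6, Zara 5, Gita 5, Quinn 4.
Exactly 5: Zara, Gita — 2 players.

2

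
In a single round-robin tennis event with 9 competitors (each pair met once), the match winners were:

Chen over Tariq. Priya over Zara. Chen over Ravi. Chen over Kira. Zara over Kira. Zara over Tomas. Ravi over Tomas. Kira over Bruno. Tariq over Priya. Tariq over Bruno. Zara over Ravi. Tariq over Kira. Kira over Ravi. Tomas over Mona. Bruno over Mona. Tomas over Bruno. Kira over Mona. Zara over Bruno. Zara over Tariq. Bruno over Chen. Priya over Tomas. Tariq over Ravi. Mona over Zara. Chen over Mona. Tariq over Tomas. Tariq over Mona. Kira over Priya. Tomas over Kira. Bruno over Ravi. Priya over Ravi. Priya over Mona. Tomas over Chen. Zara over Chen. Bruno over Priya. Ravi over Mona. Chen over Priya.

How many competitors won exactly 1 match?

1

Win totals: Tomas 4, Ravi 2, Bruno 4, Priya 4, Zara 6, Mona 1, Chen 5, Kira 4, Tariq 6.
Exactly 1: Mona — 1 competitor.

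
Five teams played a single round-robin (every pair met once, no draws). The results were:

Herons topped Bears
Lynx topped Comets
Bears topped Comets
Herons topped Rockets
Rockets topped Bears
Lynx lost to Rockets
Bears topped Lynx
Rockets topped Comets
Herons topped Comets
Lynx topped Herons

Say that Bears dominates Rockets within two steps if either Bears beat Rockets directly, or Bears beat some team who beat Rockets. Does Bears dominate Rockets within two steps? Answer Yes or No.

No

Bears did not beat Rockets directly.
Bears beat Lynx, Comets, but each of them lost to Rockets. No two-step path.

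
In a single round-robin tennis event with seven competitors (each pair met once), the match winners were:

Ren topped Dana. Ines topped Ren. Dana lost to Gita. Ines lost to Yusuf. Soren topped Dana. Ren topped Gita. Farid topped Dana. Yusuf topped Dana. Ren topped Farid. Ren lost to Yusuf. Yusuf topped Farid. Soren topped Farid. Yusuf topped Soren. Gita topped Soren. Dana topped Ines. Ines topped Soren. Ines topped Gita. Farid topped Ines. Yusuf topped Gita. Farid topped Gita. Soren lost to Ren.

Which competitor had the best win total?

Yusuf

Win totals: Ines 3, Yusuf 6, Ren 4, Gita 2, Farid 3, Soren 2, Dana 1.
Yusuf leads with 6 wins (next highest: 4).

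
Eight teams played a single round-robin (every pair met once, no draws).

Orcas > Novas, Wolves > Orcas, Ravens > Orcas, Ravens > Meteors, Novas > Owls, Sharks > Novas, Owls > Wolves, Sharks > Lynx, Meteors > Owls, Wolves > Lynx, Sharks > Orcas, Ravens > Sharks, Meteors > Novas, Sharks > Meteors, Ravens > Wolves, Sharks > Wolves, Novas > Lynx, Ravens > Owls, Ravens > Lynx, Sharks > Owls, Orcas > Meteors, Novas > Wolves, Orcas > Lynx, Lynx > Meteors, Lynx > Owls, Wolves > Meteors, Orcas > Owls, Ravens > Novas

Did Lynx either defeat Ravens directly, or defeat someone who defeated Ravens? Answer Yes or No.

No

Lynx did not beat Ravens directly.
Lynx beat Meteors, Owls, but each of them lost to Ravens. No two-step path.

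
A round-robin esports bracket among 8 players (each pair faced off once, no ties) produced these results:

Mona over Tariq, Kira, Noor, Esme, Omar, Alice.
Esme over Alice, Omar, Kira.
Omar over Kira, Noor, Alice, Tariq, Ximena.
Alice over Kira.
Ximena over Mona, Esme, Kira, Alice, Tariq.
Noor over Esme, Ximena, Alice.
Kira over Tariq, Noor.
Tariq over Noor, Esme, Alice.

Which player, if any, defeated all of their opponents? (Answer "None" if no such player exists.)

None

Highest win total is Mona with 6 (out of 7 possible).
Mona lost to Ximena, so no player went undefeated.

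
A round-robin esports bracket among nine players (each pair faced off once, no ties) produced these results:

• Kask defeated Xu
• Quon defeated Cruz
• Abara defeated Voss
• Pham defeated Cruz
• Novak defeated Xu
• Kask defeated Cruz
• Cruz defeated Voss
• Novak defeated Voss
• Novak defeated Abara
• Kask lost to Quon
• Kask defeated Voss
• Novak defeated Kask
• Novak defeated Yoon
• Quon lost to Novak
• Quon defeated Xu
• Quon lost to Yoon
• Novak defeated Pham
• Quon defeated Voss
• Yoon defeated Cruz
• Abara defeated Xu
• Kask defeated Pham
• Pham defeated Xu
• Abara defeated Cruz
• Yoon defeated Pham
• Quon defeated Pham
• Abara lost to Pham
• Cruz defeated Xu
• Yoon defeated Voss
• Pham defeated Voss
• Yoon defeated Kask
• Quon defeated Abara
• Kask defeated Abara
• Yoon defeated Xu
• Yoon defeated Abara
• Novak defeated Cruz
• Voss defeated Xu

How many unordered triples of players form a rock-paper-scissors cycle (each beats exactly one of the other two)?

Win totals: Voss 1, Xu 0, Kask 5, Yoon 7, Novak 8, Abara 3, Pham 4, Quon 6, Cruz 2.
A player with w wins dominates both others in C(w,2) triples; summing gives 0 + 0 + 10 + 21 + 28 + 3 + 6 + 15 + 1 = 84 transitive triples.
Total triples C(9,3) = 84, so cyclic triples = 84 − 84 = 0.

0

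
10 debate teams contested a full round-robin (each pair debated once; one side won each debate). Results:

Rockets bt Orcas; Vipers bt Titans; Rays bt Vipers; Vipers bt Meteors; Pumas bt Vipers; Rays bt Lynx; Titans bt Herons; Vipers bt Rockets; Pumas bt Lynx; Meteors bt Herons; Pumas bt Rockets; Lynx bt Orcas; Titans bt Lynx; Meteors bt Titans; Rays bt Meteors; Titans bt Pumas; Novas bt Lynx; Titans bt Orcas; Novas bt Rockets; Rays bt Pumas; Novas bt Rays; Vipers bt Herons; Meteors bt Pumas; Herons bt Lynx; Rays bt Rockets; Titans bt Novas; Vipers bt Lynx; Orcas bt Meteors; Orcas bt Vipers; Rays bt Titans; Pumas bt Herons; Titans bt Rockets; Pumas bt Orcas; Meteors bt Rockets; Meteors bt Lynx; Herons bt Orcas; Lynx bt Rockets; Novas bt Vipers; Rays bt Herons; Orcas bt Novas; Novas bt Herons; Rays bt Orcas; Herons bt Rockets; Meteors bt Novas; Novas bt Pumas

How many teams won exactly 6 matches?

3

Win totals: Herons 3, Rockets 1, Novas 6, Orcas 3, Lynx 2, Rays 8, Meteors 6, Titans 6, Pumas 5, Vipers 5.
Exactly 6: Novas, Meteors, Titans — 3 teams.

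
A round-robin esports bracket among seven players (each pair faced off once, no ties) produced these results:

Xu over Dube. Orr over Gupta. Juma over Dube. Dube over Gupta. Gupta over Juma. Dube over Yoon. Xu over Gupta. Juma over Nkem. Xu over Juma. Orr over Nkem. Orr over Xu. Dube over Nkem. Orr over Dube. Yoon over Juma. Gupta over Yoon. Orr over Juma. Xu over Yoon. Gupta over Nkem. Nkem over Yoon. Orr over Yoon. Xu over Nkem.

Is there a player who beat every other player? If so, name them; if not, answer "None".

Orr

Orr has 6 wins out of 6 opponents — a perfect record.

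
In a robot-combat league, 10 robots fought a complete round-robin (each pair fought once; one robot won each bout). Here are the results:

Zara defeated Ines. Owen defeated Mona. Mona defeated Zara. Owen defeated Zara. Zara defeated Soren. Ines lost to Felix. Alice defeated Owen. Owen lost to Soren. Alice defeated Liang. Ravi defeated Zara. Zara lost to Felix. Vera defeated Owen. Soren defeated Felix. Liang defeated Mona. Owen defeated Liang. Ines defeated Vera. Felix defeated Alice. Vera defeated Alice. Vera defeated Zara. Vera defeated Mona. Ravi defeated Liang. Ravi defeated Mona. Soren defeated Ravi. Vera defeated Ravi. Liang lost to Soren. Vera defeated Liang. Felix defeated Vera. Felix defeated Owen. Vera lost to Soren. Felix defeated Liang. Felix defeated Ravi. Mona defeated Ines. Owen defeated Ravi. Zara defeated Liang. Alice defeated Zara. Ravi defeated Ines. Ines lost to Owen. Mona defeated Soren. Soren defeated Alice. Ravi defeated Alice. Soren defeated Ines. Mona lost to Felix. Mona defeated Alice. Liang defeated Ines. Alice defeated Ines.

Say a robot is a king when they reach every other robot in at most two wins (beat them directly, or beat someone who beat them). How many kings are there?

Ines cannot reach Felix, Soren in two steps.
Owen cannot reach Felix in two steps.
Ravi cannot reach Felix in two steps.
Mona reaches everyone (king).
Liang cannot reach Owen, Ravi, Felix in two steps.
Felix reaches everyone (king).
Zara reaches everyone (king).
Soren reaches everyone (king).
Vera cannot reach Felix in two steps.
Alice cannot reach Felix in two steps.
Kings: Mona, Felix, Zara, Soren — 4.

4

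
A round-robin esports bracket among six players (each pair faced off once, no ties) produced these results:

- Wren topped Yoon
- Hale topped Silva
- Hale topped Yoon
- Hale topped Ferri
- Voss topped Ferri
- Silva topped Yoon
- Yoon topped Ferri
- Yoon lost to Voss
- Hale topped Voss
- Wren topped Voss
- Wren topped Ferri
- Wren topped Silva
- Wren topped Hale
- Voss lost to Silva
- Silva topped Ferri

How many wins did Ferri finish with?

0

Ferri's results: beat no one; lost to Hale, Voss, Wren, Silva, Yoon.
That is 0 wins.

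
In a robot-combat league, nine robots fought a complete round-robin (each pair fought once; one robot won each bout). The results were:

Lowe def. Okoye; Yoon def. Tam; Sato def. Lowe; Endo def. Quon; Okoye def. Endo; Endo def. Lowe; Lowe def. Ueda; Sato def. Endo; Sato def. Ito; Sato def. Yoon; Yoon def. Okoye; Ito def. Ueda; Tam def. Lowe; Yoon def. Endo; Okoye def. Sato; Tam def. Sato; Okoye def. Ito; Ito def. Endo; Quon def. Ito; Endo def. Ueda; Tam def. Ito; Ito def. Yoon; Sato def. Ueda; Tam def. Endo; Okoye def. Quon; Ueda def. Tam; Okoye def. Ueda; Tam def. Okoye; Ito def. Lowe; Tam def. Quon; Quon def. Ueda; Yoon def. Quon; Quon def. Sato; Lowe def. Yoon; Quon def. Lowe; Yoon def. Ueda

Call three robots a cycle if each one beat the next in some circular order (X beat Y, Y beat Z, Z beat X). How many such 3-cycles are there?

21

Win totals: Endo 3, Sato 5, Quon 4, Okoye 5, Tam 6, Ueda 1, Yoon 5, Lowe 3, Ito 4.
A robot with w wins dominates both others in C(w,2) triples; summing gives 3 + 10 + 6 + 10 + 15 + 0 + 10 + 3 + 6 = 63 transitive triples.
Total triples C(9,3) = 84, so cyclic triples = 84 − 63 = 21.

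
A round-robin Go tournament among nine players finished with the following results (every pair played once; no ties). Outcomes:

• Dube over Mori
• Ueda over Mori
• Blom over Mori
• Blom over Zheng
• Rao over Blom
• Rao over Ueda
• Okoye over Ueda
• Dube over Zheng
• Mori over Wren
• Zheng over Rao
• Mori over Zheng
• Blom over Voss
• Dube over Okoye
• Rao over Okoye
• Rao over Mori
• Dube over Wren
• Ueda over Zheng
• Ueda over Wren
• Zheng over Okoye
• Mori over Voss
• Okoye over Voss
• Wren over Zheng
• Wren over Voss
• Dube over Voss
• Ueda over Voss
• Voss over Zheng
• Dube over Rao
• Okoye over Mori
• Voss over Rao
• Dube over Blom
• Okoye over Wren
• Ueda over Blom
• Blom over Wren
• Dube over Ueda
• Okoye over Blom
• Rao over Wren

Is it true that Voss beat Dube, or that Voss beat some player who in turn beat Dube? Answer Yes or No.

Voss did not beat Dube directly.
Voss beat Rao, Zheng, but each of them lost to Dube. No two-step path.

No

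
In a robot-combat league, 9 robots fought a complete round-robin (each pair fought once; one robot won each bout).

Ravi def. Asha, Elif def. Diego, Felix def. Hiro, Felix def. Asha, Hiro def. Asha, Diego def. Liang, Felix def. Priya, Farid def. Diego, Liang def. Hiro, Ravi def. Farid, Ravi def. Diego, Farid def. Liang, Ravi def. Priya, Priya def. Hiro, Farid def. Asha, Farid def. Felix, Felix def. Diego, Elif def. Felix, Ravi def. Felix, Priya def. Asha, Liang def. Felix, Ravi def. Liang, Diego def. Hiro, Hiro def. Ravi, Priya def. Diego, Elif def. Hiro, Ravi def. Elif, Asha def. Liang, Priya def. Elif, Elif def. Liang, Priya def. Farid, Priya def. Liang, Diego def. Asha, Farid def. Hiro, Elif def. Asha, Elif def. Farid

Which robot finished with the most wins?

Win totals: Elif 6, Priya 6, Diego 3, Farid 5, Felix 4, Hiro 2, Liang 2, Asha 1, Ravi 7.
Ravi leads with 7 wins (next highest: 6).

Ravi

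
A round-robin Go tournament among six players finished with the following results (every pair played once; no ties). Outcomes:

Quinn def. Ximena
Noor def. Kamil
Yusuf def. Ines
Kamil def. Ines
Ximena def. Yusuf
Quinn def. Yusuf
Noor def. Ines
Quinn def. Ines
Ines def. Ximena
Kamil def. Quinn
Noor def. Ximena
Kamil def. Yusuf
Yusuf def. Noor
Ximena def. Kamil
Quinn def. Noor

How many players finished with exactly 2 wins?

Win totals: Quinn 4, Noor 3, Kamil 3, Ximena 2, Yusuf 2, Ines 1.
Exactly 2: Ximena, Yusuf — 2 players.

2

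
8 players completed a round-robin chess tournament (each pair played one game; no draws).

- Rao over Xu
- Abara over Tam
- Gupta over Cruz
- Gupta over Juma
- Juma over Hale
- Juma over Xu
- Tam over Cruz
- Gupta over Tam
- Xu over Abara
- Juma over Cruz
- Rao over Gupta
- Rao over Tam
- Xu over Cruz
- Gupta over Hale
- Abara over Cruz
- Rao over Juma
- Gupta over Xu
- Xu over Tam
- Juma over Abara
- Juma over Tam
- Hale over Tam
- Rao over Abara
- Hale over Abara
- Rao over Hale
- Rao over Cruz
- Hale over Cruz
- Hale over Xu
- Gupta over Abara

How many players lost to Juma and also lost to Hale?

Juma beat: Tam, Cruz, Xu, Abara, Hale.
Hale beat: Tam, Cruz, Xu, Abara.
Both beat: Tam, Cruz, Xu, Abara — 4.

4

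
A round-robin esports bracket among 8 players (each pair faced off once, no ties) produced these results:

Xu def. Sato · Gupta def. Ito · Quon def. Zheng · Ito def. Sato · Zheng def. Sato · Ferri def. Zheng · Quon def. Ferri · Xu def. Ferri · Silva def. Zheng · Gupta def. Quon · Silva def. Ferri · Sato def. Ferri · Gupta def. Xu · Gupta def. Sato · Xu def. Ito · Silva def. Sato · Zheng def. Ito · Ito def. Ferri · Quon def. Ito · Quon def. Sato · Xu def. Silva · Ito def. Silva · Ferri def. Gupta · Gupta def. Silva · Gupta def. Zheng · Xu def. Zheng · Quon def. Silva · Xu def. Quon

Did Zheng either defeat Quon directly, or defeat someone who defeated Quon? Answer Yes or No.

Zheng did not beat Quon directly.
Zheng beat Ito, Sato, but each of them lost to Quon. No two-step path.

No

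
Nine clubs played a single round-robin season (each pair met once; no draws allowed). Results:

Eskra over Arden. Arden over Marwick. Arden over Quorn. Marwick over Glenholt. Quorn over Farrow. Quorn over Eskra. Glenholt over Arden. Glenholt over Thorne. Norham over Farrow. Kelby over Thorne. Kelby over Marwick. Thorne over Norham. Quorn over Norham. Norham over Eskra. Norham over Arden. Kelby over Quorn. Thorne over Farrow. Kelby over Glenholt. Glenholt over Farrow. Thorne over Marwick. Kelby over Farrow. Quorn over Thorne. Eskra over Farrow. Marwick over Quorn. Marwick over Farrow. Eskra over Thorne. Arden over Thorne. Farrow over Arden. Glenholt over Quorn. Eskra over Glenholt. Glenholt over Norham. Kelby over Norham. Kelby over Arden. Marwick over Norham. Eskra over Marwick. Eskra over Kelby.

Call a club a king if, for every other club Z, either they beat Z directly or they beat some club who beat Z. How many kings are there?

4

Quorn reaches everyone (king).
Farrow cannot reach Kelby, Glenholt, Norham, Eskra in two steps.
Arden cannot reach Kelby in two steps.
Kelby reaches everyone (king).
Thorne cannot reach Kelby in two steps.
Glenholt cannot reach Kelby in two steps.
Norham reaches everyone (king).
Eskra reaches everyone (king).
Marwick cannot reach Kelby in two steps.
Kings: Quorn, Kelby, Norham, Eskra — 4.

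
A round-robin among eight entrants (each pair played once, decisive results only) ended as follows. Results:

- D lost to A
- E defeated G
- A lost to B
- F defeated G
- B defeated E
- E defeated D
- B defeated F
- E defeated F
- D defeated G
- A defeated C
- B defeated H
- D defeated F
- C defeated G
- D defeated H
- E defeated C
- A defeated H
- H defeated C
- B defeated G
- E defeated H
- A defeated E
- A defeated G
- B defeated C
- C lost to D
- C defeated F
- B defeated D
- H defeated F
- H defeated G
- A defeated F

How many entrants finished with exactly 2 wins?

Win totals: A 6, B 7, C 2, D 4, E 5, F 1, G 0, H 3.
Exactly 2: C — 1 entrant.

1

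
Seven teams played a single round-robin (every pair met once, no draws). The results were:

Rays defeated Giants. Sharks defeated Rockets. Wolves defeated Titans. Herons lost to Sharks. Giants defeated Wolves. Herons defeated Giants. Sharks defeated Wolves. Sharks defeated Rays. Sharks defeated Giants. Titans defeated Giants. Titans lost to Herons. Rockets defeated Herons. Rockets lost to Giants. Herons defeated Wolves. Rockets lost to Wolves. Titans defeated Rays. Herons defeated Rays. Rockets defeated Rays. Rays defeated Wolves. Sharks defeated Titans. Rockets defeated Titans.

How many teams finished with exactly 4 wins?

Win totals: Herons 4, Rockets 3, Titans 2, Giants 2, Sharks 6, Wolves 2, Rays 2.
Exactly 4: Herons — 1 team.

1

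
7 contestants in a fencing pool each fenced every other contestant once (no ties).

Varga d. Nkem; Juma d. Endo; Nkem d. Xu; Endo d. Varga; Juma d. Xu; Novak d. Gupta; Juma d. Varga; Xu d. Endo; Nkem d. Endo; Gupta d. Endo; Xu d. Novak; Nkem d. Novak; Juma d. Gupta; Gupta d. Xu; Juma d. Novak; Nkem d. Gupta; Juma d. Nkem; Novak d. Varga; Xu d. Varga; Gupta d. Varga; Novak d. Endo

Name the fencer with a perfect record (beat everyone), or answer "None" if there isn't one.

Juma

Juma has 6 wins out of 6 opponents — a perfect record.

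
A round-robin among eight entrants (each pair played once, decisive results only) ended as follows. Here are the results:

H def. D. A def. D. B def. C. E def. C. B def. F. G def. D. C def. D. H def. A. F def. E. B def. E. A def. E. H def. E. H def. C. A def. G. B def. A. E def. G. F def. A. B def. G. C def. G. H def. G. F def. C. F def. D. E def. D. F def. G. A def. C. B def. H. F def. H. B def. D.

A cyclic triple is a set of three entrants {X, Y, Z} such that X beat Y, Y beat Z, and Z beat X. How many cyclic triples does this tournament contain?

0

Win totals: A 4, B 7, C 2, D 0, E 3, F 6, G 1, H 5.
An entrant with w wins dominates both others in C(w,2) triples; summing gives 6 + 21 + 1 + 0 + 3 + 15 + 0 + 10 = 56 transitive triples.
Total triples C(8,3) = 56, so cyclic triples = 56 − 56 = 0.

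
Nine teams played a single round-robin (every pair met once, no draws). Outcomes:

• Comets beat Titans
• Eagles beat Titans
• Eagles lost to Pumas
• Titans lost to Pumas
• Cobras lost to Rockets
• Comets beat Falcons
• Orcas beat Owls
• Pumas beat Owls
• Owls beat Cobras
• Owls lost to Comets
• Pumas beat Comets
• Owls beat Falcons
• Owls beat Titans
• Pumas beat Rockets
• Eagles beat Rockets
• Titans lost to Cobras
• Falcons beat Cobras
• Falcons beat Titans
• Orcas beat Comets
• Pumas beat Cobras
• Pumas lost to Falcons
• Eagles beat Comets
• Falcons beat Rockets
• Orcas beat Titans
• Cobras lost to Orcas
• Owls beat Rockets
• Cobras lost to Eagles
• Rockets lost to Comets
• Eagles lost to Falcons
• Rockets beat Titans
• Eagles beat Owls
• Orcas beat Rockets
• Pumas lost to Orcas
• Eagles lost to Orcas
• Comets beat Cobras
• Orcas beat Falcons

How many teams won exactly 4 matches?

Win totals: Cobras 1, Titans 0, Comets 5, Falcons 5, Eagles 5, Pumas 6, Owls 4, Rockets 2, Orcas 8.
Exactly 4: Owls — 1 team.

1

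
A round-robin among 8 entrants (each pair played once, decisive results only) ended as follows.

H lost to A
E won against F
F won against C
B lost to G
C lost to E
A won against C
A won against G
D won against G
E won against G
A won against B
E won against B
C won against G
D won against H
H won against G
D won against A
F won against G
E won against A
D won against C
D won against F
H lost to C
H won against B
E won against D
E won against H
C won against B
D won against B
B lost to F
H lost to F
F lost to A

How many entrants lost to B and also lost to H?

B beat: no one.
H beat: B, G.
No one was beaten by both.

0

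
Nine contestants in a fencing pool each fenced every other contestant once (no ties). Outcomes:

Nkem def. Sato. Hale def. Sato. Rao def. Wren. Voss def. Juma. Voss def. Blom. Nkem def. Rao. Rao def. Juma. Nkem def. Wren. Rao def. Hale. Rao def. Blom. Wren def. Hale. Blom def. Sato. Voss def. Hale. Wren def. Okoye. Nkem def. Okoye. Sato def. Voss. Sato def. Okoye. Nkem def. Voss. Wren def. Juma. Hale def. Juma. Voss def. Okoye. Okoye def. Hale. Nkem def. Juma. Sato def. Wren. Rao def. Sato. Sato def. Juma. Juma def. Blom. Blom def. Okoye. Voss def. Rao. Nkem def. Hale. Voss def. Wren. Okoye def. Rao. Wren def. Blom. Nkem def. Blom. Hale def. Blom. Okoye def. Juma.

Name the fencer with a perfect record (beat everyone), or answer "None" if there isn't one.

Nkem has 8 wins out of 8 opponents — a perfect record.

Nkem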